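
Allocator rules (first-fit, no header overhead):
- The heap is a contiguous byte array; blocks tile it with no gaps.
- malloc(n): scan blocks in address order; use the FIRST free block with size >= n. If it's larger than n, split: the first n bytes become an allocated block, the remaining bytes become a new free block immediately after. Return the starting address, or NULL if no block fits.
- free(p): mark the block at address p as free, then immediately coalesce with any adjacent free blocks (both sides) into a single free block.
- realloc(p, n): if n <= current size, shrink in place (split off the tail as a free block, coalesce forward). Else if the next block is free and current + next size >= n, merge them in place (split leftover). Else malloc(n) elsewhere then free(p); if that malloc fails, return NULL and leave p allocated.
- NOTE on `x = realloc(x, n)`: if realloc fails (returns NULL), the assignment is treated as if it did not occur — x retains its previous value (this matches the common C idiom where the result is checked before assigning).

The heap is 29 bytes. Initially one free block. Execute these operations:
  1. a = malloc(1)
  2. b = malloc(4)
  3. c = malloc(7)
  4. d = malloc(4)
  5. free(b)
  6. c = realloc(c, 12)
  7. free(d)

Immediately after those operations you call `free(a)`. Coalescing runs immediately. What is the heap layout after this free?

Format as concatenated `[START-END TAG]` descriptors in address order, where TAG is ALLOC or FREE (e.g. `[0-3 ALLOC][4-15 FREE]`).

Answer: [0-15 FREE][16-27 ALLOC][28-28 FREE]

Derivation:
Op 1: a = malloc(1) -> a = 0; heap: [0-0 ALLOC][1-28 FREE]
Op 2: b = malloc(4) -> b = 1; heap: [0-0 ALLOC][1-4 ALLOC][5-28 FREE]
Op 3: c = malloc(7) -> c = 5; heap: [0-0 ALLOC][1-4 ALLOC][5-11 ALLOC][12-28 FREE]
Op 4: d = malloc(4) -> d = 12; heap: [0-0 ALLOC][1-4 ALLOC][5-11 ALLOC][12-15 ALLOC][16-28 FREE]
Op 5: free(b) -> (freed b); heap: [0-0 ALLOC][1-4 FREE][5-11 ALLOC][12-15 ALLOC][16-28 FREE]
Op 6: c = realloc(c, 12) -> c = 16; heap: [0-0 ALLOC][1-11 FREE][12-15 ALLOC][16-27 ALLOC][28-28 FREE]
Op 7: free(d) -> (freed d); heap: [0-0 ALLOC][1-15 FREE][16-27 ALLOC][28-28 FREE]
free(a): a = 0 -> block [0-0 ALLOC]; mark free, coalesce with adjacent free neighbors -> [0-15 FREE][16-27 ALLOC][28-28 FREE]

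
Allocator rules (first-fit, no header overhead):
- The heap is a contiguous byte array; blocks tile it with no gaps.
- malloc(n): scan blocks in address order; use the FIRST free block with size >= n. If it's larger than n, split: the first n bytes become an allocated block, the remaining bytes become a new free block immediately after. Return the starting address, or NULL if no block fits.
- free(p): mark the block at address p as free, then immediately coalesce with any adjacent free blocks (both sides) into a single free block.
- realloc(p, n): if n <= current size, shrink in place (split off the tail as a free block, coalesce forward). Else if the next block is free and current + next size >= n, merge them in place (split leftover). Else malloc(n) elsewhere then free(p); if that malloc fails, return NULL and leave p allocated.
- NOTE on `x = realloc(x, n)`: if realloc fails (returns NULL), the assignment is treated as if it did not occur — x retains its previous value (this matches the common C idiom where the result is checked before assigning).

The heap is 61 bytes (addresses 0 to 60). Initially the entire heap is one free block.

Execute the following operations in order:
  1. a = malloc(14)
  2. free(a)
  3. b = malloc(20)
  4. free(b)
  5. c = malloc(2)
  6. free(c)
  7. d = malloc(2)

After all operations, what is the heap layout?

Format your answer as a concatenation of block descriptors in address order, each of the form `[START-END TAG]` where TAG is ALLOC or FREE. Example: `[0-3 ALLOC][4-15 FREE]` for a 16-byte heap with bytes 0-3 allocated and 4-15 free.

Answer: [0-1 ALLOC][2-60 FREE]

Derivation:
Op 1: a = malloc(14) -> a = 0; heap: [0-13 ALLOC][14-60 FREE]
Op 2: free(a) -> (freed a); heap: [0-60 FREE]
Op 3: b = malloc(20) -> b = 0; heap: [0-19 ALLOC][20-60 FREE]
Op 4: free(b) -> (freed b); heap: [0-60 FREE]
Op 5: c = malloc(2) -> c = 0; heap: [0-1 ALLOC][2-60 FREE]
Op 6: free(c) -> (freed c); heap: [0-60 FREE]
Op 7: d = malloc(2) -> d = 0; heap: [0-1 ALLOC][2-60 FREE]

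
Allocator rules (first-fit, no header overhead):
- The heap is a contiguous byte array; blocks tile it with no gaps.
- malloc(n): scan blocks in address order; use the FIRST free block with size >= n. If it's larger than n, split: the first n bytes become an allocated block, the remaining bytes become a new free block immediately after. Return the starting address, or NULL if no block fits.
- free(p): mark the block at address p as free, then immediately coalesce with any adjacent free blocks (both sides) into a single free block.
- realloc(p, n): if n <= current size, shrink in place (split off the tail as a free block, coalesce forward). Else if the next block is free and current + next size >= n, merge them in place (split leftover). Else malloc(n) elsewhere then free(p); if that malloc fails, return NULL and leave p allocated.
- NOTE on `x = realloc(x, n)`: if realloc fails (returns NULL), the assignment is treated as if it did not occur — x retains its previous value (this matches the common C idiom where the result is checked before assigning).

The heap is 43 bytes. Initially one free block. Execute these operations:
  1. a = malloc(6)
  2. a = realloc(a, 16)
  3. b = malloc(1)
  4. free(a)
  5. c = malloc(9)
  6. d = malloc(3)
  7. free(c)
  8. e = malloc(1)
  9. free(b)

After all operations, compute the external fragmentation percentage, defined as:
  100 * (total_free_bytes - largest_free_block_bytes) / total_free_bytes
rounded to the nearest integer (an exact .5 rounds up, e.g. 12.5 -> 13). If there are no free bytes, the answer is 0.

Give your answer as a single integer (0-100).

Op 1: a = malloc(6) -> a = 0; heap: [0-5 ALLOC][6-42 FREE]
Op 2: a = realloc(a, 16) -> a = 0; heap: [0-15 ALLOC][16-42 FREE]
Op 3: b = malloc(1) -> b = 16; heap: [0-15 ALLOC][16-16 ALLOC][17-42 FREE]
Op 4: free(a) -> (freed a); heap: [0-15 FREE][16-16 ALLOC][17-42 FREE]
Op 5: c = malloc(9) -> c = 0; heap: [0-8 ALLOC][9-15 FREE][16-16 ALLOC][17-42 FREE]
Op 6: d = malloc(3) -> d = 9; heap: [0-8 ALLOC][9-11 ALLOC][12-15 FREE][16-16 ALLOC][17-42 FREE]
Op 7: free(c) -> (freed c); heap: [0-8 FREE][9-11 ALLOC][12-15 FREE][16-16 ALLOC][17-42 FREE]
Op 8: e = malloc(1) -> e = 0; heap: [0-0 ALLOC][1-8 FREE][9-11 ALLOC][12-15 FREE][16-16 ALLOC][17-42 FREE]
Op 9: free(b) -> (freed b); heap: [0-0 ALLOC][1-8 FREE][9-11 ALLOC][12-42 FREE]
Free blocks: [8 31] total_free=39 largest=31 -> 100*(39-31)/39 = 800/39 ≈ 20.513 -> rounds to 21

Answer: 21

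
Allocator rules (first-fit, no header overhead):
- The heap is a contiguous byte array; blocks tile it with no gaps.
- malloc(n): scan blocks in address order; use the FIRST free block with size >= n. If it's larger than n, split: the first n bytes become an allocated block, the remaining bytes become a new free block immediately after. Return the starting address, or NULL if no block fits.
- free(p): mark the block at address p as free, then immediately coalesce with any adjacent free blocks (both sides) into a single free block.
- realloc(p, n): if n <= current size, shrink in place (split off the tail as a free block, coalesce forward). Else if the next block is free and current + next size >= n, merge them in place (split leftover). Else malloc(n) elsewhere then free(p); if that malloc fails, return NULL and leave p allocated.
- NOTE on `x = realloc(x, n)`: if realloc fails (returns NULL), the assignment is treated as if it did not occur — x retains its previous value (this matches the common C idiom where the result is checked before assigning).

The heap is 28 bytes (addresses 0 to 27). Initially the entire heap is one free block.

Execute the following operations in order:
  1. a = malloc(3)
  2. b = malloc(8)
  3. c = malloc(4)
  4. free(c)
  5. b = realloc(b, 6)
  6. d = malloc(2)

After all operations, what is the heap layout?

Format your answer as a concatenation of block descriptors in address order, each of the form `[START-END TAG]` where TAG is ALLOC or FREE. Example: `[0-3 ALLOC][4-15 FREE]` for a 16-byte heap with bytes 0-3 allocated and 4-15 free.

Answer: [0-2 ALLOC][3-8 ALLOC][9-10 ALLOC][11-27 FREE]

Derivation:
Op 1: a = malloc(3) -> a = 0; heap: [0-2 ALLOC][3-27 FREE]
Op 2: b = malloc(8) -> b = 3; heap: [0-2 ALLOC][3-10 ALLOC][11-27 FREE]
Op 3: c = malloc(4) -> c = 11; heap: [0-2 ALLOC][3-10 ALLOC][11-14 ALLOC][15-27 FREE]
Op 4: free(c) -> (freed c); heap: [0-2 ALLOC][3-10 ALLOC][11-27 FREE]
Op 5: b = realloc(b, 6) -> b = 3; heap: [0-2 ALLOC][3-8 ALLOC][9-27 FREE]
Op 6: d = malloc(2) -> d = 9; heap: [0-2 ALLOC][3-8 ALLOC][9-10 ALLOC][11-27 FREE]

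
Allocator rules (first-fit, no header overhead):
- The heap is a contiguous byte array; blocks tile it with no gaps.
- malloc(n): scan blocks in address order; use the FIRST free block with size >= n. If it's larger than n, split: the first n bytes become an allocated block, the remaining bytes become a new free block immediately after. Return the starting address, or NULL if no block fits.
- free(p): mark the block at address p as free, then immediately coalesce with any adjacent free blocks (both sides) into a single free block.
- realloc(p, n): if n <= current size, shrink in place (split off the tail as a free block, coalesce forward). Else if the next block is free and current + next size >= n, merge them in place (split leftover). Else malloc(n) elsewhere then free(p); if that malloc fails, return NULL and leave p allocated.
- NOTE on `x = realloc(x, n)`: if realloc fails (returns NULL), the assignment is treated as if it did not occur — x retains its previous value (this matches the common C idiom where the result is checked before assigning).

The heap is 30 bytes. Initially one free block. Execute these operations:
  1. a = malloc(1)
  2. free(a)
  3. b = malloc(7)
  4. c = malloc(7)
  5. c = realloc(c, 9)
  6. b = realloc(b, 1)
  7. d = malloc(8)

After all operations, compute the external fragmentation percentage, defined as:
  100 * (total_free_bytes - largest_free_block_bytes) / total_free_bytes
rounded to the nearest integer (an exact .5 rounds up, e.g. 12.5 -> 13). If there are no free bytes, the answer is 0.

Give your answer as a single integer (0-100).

Answer: 50

Derivation:
Op 1: a = malloc(1) -> a = 0; heap: [0-0 ALLOC][1-29 FREE]
Op 2: free(a) -> (freed a); heap: [0-29 FREE]
Op 3: b = malloc(7) -> b = 0; heap: [0-6 ALLOC][7-29 FREE]
Op 4: c = malloc(7) -> c = 7; heap: [0-6 ALLOC][7-13 ALLOC][14-29 FREE]
Op 5: c = realloc(c, 9) -> c = 7; heap: [0-6 ALLOC][7-15 ALLOC][16-29 FREE]
Op 6: b = realloc(b, 1) -> b = 0; heap: [0-0 ALLOC][1-6 FREE][7-15 ALLOC][16-29 FREE]
Op 7: d = malloc(8) -> d = 16; heap: [0-0 ALLOC][1-6 FREE][7-15 ALLOC][16-23 ALLOC][24-29 FREE]
Free blocks: [6 6] total_free=12 largest=6 -> 100*(12-6)/12 = 600/12 = 50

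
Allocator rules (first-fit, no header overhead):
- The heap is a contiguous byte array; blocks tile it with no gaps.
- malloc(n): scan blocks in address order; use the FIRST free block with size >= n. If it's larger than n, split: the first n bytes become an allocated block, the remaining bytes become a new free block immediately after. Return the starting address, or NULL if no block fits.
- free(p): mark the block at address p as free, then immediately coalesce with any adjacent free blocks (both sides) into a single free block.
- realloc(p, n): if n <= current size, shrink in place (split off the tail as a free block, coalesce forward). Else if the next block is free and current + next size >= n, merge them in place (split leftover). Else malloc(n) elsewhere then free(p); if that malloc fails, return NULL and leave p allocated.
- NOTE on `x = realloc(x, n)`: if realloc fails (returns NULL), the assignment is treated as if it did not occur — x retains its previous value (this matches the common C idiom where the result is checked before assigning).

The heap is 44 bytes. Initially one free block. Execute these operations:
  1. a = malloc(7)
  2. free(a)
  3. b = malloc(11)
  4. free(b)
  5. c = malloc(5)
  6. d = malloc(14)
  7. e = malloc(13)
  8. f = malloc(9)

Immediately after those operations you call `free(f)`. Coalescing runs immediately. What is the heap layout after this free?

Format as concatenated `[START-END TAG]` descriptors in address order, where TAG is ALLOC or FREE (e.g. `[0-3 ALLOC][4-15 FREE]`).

Op 1: a = malloc(7) -> a = 0; heap: [0-6 ALLOC][7-43 FREE]
Op 2: free(a) -> (freed a); heap: [0-43 FREE]
Op 3: b = malloc(11) -> b = 0; heap: [0-10 ALLOC][11-43 FREE]
Op 4: free(b) -> (freed b); heap: [0-43 FREE]
Op 5: c = malloc(5) -> c = 0; heap: [0-4 ALLOC][5-43 FREE]
Op 6: d = malloc(14) -> d = 5; heap: [0-4 ALLOC][5-18 ALLOC][19-43 FREE]
Op 7: e = malloc(13) -> e = 19; heap: [0-4 ALLOC][5-18 ALLOC][19-31 ALLOC][32-43 FREE]
Op 8: f = malloc(9) -> f = 32; heap: [0-4 ALLOC][5-18 ALLOC][19-31 ALLOC][32-40 ALLOC][41-43 FREE]
free(f): f = 32 -> block [32-40 ALLOC]; mark free, coalesce with adjacent free neighbors -> [0-4 ALLOC][5-18 ALLOC][19-31 ALLOC][32-43 FREE]

Answer: [0-4 ALLOC][5-18 ALLOC][19-31 ALLOC][32-43 FREE]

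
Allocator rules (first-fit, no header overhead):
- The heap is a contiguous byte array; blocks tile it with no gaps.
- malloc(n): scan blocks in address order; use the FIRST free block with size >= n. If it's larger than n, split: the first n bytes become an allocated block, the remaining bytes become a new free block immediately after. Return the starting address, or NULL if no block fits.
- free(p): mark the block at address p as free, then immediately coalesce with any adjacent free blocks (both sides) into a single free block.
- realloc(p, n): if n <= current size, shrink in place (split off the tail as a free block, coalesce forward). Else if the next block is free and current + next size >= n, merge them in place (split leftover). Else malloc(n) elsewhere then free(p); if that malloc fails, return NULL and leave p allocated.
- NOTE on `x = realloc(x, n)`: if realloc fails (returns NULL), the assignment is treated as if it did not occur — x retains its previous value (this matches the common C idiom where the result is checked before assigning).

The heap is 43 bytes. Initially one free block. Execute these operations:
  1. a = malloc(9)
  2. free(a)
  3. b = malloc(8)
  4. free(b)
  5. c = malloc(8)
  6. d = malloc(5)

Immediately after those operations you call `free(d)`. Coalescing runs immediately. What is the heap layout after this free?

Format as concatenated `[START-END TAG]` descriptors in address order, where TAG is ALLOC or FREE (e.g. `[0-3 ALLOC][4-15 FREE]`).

Op 1: a = malloc(9) -> a = 0; heap: [0-8 ALLOC][9-42 FREE]
Op 2: free(a) -> (freed a); heap: [0-42 FREE]
Op 3: b = malloc(8) -> b = 0; heap: [0-7 ALLOC][8-42 FREE]
Op 4: free(b) -> (freed b); heap: [0-42 FREE]
Op 5: c = malloc(8) -> c = 0; heap: [0-7 ALLOC][8-42 FREE]
Op 6: d = malloc(5) -> d = 8; heap: [0-7 ALLOC][8-12 ALLOC][13-42 FREE]
free(d): d = 8 -> block [8-12 ALLOC]; mark free, coalesce with adjacent free neighbors -> [0-7 ALLOC][8-42 FREE]

Answer: [0-7 ALLOC][8-42 FREE]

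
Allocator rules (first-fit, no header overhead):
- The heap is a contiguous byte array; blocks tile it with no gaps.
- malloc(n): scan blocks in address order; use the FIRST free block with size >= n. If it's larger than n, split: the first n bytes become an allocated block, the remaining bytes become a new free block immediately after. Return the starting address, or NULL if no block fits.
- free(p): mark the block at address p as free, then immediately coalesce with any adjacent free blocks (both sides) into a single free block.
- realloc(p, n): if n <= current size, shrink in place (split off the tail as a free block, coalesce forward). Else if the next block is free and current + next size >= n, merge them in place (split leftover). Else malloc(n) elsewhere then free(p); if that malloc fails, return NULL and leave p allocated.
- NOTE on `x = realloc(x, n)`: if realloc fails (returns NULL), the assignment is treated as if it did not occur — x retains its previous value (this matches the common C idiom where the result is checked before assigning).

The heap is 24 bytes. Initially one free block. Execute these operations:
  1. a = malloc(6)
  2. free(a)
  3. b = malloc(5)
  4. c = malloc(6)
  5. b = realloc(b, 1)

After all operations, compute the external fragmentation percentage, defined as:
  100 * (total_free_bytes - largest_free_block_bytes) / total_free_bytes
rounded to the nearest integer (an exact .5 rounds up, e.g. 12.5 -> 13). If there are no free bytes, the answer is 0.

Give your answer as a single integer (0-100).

Answer: 24

Derivation:
Op 1: a = malloc(6) -> a = 0; heap: [0-5 ALLOC][6-23 FREE]
Op 2: free(a) -> (freed a); heap: [0-23 FREE]
Op 3: b = malloc(5) -> b = 0; heap: [0-4 ALLOC][5-23 FREE]
Op 4: c = malloc(6) -> c = 5; heap: [0-4 ALLOC][5-10 ALLOC][11-23 FREE]
Op 5: b = realloc(b, 1) -> b = 0; heap: [0-0 ALLOC][1-4 FREE][5-10 ALLOC][11-23 FREE]
Free blocks: [4 13] total_free=17 largest=13 -> 100*(17-13)/17 = 400/17 ≈ 23.529 -> rounds to 24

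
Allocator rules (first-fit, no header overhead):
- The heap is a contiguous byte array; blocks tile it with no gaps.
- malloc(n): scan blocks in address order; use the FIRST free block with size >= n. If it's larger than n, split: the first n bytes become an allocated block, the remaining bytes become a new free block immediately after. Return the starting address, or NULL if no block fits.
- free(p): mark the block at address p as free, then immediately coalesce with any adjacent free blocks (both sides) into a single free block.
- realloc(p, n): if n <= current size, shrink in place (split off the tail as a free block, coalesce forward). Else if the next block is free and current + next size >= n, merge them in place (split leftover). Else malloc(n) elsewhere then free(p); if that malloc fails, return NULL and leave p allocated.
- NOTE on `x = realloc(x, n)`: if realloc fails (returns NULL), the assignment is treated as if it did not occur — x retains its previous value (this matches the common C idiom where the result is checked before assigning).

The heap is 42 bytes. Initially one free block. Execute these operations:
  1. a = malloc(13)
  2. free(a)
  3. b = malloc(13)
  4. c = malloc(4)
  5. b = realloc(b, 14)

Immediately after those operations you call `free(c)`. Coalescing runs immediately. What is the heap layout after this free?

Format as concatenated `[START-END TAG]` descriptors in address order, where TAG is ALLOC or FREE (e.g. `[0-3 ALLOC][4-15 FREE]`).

Answer: [0-16 FREE][17-30 ALLOC][31-41 FREE]

Derivation:
Op 1: a = malloc(13) -> a = 0; heap: [0-12 ALLOC][13-41 FREE]
Op 2: free(a) -> (freed a); heap: [0-41 FREE]
Op 3: b = malloc(13) -> b = 0; heap: [0-12 ALLOC][13-41 FREE]
Op 4: c = malloc(4) -> c = 13; heap: [0-12 ALLOC][13-16 ALLOC][17-41 FREE]
Op 5: b = realloc(b, 14) -> b = 17; heap: [0-12 FREE][13-16 ALLOC][17-30 ALLOC][31-41 FREE]
free(c): c = 13 -> block [13-16 ALLOC]; mark free, coalesce with adjacent free neighbors -> [0-16 FREE][17-30 ALLOC][31-41 FREE]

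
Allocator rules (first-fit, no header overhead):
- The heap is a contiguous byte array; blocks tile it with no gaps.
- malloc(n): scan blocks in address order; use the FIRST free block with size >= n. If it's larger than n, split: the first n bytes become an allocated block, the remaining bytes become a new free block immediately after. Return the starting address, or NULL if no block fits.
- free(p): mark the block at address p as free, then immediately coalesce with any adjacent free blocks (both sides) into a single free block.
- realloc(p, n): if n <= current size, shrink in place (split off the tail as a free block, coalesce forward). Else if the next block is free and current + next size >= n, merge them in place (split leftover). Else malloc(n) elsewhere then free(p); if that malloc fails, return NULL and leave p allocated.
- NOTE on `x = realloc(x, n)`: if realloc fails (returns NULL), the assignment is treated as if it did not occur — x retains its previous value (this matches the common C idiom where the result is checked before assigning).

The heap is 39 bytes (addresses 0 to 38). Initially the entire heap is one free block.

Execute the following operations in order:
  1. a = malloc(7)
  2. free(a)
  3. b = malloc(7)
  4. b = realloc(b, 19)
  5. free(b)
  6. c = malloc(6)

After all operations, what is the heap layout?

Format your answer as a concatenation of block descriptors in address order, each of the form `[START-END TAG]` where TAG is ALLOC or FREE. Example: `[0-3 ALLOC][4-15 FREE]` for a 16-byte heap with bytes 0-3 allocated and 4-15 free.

Answer: [0-5 ALLOC][6-38 FREE]

Derivation:
Op 1: a = malloc(7) -> a = 0; heap: [0-6 ALLOC][7-38 FREE]
Op 2: free(a) -> (freed a); heap: [0-38 FREE]
Op 3: b = malloc(7) -> b = 0; heap: [0-6 ALLOC][7-38 FREE]
Op 4: b = realloc(b, 19) -> b = 0; heap: [0-18 ALLOC][19-38 FREE]
Op 5: free(b) -> (freed b); heap: [0-38 FREE]
Op 6: c = malloc(6) -> c = 0; heap: [0-5 ALLOC][6-38 FREE]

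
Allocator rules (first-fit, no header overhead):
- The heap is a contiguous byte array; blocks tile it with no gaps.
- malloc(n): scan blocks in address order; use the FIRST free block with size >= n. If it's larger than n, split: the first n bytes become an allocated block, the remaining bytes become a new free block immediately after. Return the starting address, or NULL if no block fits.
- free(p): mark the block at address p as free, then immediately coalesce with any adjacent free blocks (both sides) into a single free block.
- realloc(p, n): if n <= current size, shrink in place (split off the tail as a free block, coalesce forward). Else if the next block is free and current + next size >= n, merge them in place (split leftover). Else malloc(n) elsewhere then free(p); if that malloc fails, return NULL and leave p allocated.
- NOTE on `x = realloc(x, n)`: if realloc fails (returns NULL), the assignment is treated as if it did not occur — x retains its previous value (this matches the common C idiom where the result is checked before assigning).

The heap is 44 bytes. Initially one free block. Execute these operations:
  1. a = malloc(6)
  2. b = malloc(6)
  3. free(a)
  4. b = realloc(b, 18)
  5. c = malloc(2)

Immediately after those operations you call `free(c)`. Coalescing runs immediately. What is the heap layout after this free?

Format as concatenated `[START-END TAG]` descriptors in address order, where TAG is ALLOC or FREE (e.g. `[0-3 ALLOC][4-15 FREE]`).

Op 1: a = malloc(6) -> a = 0; heap: [0-5 ALLOC][6-43 FREE]
Op 2: b = malloc(6) -> b = 6; heap: [0-5 ALLOC][6-11 ALLOC][12-43 FREE]
Op 3: free(a) -> (freed a); heap: [0-5 FREE][6-11 ALLOC][12-43 FREE]
Op 4: b = realloc(b, 18) -> b = 6; heap: [0-5 FREE][6-23 ALLOC][24-43 FREE]
Op 5: c = malloc(2) -> c = 0; heap: [0-1 ALLOC][2-5 FREE][6-23 ALLOC][24-43 FREE]
free(c): c = 0 -> block [0-1 ALLOC]; mark free, coalesce with adjacent free neighbors -> [0-5 FREE][6-23 ALLOC][24-43 FREE]

Answer: [0-5 FREE][6-23 ALLOC][24-43 FREE]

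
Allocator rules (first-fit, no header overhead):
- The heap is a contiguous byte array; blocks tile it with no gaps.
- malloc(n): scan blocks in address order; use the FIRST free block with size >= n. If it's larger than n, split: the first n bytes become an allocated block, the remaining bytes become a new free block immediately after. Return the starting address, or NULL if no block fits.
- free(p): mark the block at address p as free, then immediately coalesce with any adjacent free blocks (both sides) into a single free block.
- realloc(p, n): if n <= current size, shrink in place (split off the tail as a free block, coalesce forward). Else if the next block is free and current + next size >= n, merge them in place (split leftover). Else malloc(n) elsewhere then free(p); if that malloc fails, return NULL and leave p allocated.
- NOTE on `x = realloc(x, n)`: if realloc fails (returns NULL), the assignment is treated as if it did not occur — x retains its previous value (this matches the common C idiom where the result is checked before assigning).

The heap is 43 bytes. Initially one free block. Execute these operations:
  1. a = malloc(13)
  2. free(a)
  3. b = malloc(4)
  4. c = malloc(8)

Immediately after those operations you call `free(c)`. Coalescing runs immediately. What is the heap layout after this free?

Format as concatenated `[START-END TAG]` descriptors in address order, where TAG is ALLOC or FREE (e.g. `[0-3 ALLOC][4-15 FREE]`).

Op 1: a = malloc(13) -> a = 0; heap: [0-12 ALLOC][13-42 FREE]
Op 2: free(a) -> (freed a); heap: [0-42 FREE]
Op 3: b = malloc(4) -> b = 0; heap: [0-3 ALLOC][4-42 FREE]
Op 4: c = malloc(8) -> c = 4; heap: [0-3 ALLOC][4-11 ALLOC][12-42 FREE]
free(c): c = 4 -> block [4-11 ALLOC]; mark free, coalesce with adjacent free neighbors -> [0-3 ALLOC][4-42 FREE]

Answer: [0-3 ALLOC][4-42 FREE]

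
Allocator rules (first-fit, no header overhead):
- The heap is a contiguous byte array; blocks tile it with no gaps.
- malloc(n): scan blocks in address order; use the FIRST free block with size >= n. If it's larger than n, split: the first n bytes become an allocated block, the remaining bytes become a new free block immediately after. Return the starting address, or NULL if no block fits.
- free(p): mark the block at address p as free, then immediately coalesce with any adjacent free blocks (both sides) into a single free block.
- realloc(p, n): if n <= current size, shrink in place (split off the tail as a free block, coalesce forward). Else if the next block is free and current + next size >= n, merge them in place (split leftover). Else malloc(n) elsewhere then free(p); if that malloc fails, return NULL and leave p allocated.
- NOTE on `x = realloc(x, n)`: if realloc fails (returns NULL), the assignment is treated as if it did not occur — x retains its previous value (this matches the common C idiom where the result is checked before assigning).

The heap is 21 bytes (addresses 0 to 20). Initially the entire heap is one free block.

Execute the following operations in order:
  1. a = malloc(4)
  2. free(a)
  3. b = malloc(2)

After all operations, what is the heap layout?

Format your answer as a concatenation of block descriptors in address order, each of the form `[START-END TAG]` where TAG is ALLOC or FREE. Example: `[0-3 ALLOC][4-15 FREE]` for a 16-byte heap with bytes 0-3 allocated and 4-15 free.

Op 1: a = malloc(4) -> a = 0; heap: [0-3 ALLOC][4-20 FREE]
Op 2: free(a) -> (freed a); heap: [0-20 FREE]
Op 3: b = malloc(2) -> b = 0; heap: [0-1 ALLOC][2-20 FREE]

Answer: [0-1 ALLOC][2-20 FREE]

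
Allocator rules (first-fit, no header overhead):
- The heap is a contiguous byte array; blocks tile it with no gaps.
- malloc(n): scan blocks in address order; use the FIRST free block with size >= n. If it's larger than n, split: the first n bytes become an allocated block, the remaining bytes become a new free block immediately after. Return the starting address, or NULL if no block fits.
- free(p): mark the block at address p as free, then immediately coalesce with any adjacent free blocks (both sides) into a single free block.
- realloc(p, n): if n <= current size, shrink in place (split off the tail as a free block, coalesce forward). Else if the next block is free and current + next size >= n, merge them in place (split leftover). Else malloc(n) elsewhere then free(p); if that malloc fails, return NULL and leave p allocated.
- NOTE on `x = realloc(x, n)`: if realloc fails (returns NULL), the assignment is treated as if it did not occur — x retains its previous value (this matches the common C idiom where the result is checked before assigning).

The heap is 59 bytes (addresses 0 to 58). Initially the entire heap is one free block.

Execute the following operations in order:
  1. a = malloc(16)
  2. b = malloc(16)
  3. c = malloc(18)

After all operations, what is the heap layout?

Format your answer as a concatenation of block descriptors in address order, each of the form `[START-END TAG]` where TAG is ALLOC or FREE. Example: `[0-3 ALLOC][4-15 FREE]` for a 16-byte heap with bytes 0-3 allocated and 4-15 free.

Op 1: a = malloc(16) -> a = 0; heap: [0-15 ALLOC][16-58 FREE]
Op 2: b = malloc(16) -> b = 16; heap: [0-15 ALLOC][16-31 ALLOC][32-58 FREE]
Op 3: c = malloc(18) -> c = 32; heap: [0-15 ALLOC][16-31 ALLOC][32-49 ALLOC][50-58 FREE]

Answer: [0-15 ALLOC][16-31 ALLOC][32-49 ALLOC][50-58 FREE]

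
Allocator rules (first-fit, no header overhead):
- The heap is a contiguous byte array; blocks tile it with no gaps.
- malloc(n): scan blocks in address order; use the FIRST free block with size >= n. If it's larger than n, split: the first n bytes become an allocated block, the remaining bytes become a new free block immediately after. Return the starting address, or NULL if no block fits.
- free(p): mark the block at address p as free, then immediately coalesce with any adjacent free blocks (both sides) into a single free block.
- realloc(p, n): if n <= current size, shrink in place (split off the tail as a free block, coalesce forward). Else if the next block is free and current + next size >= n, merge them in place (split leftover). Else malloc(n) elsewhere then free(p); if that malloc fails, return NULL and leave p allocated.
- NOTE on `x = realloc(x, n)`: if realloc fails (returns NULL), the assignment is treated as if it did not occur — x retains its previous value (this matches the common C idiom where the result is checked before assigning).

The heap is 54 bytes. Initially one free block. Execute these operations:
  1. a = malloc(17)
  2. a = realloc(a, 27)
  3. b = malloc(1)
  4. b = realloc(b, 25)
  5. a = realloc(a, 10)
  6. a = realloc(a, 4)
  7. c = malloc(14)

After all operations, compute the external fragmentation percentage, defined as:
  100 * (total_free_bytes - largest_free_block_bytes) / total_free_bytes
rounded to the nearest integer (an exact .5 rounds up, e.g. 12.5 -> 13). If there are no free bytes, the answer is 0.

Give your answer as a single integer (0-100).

Answer: 18

Derivation:
Op 1: a = malloc(17) -> a = 0; heap: [0-16 ALLOC][17-53 FREE]
Op 2: a = realloc(a, 27) -> a = 0; heap: [0-26 ALLOC][27-53 FREE]
Op 3: b = malloc(1) -> b = 27; heap: [0-26 ALLOC][27-27 ALLOC][28-53 FREE]
Op 4: b = realloc(b, 25) -> b = 27; heap: [0-26 ALLOC][27-51 ALLOC][52-53 FREE]
Op 5: a = realloc(a, 10) -> a = 0; heap: [0-9 ALLOC][10-26 FREE][27-51 ALLOC][52-53 FREE]
Op 6: a = realloc(a, 4) -> a = 0; heap: [0-3 ALLOC][4-26 FREE][27-51 ALLOC][52-53 FREE]
Op 7: c = malloc(14) -> c = 4; heap: [0-3 ALLOC][4-17 ALLOC][18-26 FREE][27-51 ALLOC][52-53 FREE]
Free blocks: [9 2] total_free=11 largest=9 -> 100*(11-9)/11 = 200/11 ≈ 18.182 -> rounds to 18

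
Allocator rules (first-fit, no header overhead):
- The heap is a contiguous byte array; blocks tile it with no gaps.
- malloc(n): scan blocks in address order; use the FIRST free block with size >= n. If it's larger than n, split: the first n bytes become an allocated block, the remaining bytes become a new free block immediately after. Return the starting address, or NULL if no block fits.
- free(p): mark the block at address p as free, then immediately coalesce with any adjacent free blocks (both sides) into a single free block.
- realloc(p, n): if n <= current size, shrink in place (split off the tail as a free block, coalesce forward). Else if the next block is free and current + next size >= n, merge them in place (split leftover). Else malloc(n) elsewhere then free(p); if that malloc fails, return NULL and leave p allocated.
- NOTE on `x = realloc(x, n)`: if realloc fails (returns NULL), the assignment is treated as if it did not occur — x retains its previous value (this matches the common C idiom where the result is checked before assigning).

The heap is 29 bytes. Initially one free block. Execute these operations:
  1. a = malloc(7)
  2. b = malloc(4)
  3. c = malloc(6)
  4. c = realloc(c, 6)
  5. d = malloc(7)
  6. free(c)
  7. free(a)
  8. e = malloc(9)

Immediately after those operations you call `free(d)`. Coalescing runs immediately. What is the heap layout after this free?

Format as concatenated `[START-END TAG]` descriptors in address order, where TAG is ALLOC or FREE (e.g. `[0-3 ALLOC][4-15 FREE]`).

Op 1: a = malloc(7) -> a = 0; heap: [0-6 ALLOC][7-28 FREE]
Op 2: b = malloc(4) -> b = 7; heap: [0-6 ALLOC][7-10 ALLOC][11-28 FREE]
Op 3: c = malloc(6) -> c = 11; heap: [0-6 ALLOC][7-10 ALLOC][11-16 ALLOC][17-28 FREE]
Op 4: c = realloc(c, 6) -> c = 11; heap: [0-6 ALLOC][7-10 ALLOC][11-16 ALLOC][17-28 FREE]
Op 5: d = malloc(7) -> d = 17; heap: [0-6 ALLOC][7-10 ALLOC][11-16 ALLOC][17-23 ALLOC][24-28 FREE]
Op 6: free(c) -> (freed c); heap: [0-6 ALLOC][7-10 ALLOC][11-16 FREE][17-23 ALLOC][24-28 FREE]
Op 7: free(a) -> (freed a); heap: [0-6 FREE][7-10 ALLOC][11-16 FREE][17-23 ALLOC][24-28 FREE]
Op 8: e = malloc(9) -> e = NULL; heap: [0-6 FREE][7-10 ALLOC][11-16 FREE][17-23 ALLOC][24-28 FREE]
free(d): d = 17 -> block [17-23 ALLOC]; mark free, coalesce with adjacent free neighbors -> [0-6 FREE][7-10 ALLOC][11-28 FREE]

Answer: [0-6 FREE][7-10 ALLOC][11-28 FREE]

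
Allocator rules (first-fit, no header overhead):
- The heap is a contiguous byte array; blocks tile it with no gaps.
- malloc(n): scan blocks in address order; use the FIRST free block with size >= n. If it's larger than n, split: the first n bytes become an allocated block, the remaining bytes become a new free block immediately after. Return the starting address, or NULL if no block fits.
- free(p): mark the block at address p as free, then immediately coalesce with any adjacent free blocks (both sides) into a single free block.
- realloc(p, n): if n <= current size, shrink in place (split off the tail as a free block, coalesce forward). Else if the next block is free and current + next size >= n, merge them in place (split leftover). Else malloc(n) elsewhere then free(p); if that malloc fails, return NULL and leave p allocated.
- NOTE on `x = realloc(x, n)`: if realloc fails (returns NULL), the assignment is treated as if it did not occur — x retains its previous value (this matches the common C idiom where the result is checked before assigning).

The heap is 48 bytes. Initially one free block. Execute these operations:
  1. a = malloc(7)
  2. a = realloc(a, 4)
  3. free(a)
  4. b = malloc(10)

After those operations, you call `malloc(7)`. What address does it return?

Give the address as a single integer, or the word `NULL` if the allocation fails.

Op 1: a = malloc(7) -> a = 0; heap: [0-6 ALLOC][7-47 FREE]
Op 2: a = realloc(a, 4) -> a = 0; heap: [0-3 ALLOC][4-47 FREE]
Op 3: free(a) -> (freed a); heap: [0-47 FREE]
Op 4: b = malloc(10) -> b = 0; heap: [0-9 ALLOC][10-47 FREE]
malloc(7): first-fit scan over [0-9 ALLOC][10-47 FREE] -> 10

Answer: 10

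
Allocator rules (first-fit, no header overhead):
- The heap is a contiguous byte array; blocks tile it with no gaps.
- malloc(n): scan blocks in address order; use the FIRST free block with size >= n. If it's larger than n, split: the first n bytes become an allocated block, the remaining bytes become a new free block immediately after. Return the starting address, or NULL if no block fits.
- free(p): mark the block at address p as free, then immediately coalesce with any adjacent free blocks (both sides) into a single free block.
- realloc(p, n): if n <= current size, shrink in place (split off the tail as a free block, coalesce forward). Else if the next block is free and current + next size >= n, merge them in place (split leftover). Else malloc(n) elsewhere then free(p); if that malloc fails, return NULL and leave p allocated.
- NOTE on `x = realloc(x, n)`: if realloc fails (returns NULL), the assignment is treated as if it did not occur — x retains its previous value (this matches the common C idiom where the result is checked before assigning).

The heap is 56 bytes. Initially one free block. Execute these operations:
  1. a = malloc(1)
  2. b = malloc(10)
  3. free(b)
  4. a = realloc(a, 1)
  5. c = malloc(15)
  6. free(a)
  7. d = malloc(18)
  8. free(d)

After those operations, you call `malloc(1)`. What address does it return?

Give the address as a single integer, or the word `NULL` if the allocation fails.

Op 1: a = malloc(1) -> a = 0; heap: [0-0 ALLOC][1-55 FREE]
Op 2: b = malloc(10) -> b = 1; heap: [0-0 ALLOC][1-10 ALLOC][11-55 FREE]
Op 3: free(b) -> (freed b); heap: [0-0 ALLOC][1-55 FREE]
Op 4: a = realloc(a, 1) -> a = 0; heap: [0-0 ALLOC][1-55 FREE]
Op 5: c = malloc(15) -> c = 1; heap: [0-0 ALLOC][1-15 ALLOC][16-55 FREE]
Op 6: free(a) -> (freed a); heap: [0-0 FREE][1-15 ALLOC][16-55 FREE]
Op 7: d = malloc(18) -> d = 16; heap: [0-0 FREE][1-15 ALLOC][16-33 ALLOC][34-55 FREE]
Op 8: free(d) -> (freed d); heap: [0-0 FREE][1-15 ALLOC][16-55 FREE]
malloc(1): first-fit scan over [0-0 FREE][1-15 ALLOC][16-55 FREE] -> 0

Answer: 0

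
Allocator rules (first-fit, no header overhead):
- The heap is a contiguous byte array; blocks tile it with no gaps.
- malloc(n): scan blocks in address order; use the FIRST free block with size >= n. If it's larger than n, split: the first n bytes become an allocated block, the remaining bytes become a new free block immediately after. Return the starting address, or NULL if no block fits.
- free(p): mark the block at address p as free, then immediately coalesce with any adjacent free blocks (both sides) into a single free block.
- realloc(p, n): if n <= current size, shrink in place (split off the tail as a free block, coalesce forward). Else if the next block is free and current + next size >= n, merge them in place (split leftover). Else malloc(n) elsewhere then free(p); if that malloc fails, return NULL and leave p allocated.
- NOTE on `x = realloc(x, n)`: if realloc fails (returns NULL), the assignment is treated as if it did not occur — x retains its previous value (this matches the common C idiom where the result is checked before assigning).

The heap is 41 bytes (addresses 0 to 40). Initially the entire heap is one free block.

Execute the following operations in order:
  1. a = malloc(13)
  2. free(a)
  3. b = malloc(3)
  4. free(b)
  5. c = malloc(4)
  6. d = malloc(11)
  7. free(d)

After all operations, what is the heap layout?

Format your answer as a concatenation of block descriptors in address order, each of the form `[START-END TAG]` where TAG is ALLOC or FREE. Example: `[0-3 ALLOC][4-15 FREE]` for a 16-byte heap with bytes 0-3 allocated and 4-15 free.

Answer: [0-3 ALLOC][4-40 FREE]

Derivation:
Op 1: a = malloc(13) -> a = 0; heap: [0-12 ALLOC][13-40 FREE]
Op 2: free(a) -> (freed a); heap: [0-40 FREE]
Op 3: b = malloc(3) -> b = 0; heap: [0-2 ALLOC][3-40 FREE]
Op 4: free(b) -> (freed b); heap: [0-40 FREE]
Op 5: c = malloc(4) -> c = 0; heap: [0-3 ALLOC][4-40 FREE]
Op 6: d = malloc(11) -> d = 4; heap: [0-3 ALLOC][4-14 ALLOC][15-40 FREE]
Op 7: free(d) -> (freed d); heap: [0-3 ALLOC][4-40 FREE]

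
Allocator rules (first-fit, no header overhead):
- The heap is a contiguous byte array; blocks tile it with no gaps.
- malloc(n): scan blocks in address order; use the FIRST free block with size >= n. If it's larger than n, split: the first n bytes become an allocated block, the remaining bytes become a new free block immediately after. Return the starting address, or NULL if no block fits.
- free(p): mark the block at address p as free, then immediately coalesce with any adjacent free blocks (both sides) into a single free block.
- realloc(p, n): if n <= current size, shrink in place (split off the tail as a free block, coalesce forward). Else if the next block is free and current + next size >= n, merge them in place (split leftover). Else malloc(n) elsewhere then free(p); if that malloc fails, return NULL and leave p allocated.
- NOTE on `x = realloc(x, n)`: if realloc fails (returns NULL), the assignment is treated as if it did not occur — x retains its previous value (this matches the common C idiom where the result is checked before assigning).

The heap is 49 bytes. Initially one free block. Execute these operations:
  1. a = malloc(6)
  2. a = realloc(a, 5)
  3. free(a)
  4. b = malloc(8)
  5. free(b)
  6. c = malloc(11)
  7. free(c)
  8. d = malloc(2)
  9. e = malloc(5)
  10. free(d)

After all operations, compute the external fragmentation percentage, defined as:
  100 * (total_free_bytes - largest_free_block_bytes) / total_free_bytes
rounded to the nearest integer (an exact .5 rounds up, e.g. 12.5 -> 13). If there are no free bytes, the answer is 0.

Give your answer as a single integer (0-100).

Answer: 5

Derivation:
Op 1: a = malloc(6) -> a = 0; heap: [0-5 ALLOC][6-48 FREE]
Op 2: a = realloc(a, 5) -> a = 0; heap: [0-4 ALLOC][5-48 FREE]
Op 3: free(a) -> (freed a); heap: [0-48 FREE]
Op 4: b = malloc(8) -> b = 0; heap: [0-7 ALLOC][8-48 FREE]
Op 5: free(b) -> (freed b); heap: [0-48 FREE]
Op 6: c = malloc(11) -> c = 0; heap: [0-10 ALLOC][11-48 FREE]
Op 7: free(c) -> (freed c); heap: [0-48 FREE]
Op 8: d = malloc(2) -> d = 0; heap: [0-1 ALLOC][2-48 FREE]
Op 9: e = malloc(5) -> e = 2; heap: [0-1 ALLOC][2-6 ALLOC][7-48 FREE]
Op 10: free(d) -> (freed d); heap: [0-1 FREE][2-6 ALLOC][7-48 FREE]
Free blocks: [2 42] total_free=44 largest=42 -> 100*(44-42)/44 = 200/44 ≈ 4.545 -> rounds to 5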